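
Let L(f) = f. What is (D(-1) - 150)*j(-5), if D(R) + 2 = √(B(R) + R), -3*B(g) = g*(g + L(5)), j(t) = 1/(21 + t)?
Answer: -19/2 + √3/48 ≈ -9.4639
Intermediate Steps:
B(g) = -g*(5 + g)/3 (B(g) = -g*(g + 5)/3 = -g*(5 + g)/3)
D(R) = -2 + √(R - R*(5 + R)/3) (D(R) = -2 + √(-R*(5 + R)/3 + R) = -2 + √(R - R*(5 + R)/3))
(D(-1) - 150)*j(-5) = ((-2 + √3*√(-(-2 - 1*(-1)))/3) - 150)/(21 - 5) = ((-2 + √3*√(-(-2 + 1))/3) - 150)/16 = ((-2 + √3*√(-1*(-1))/3) - 150)*(1/16) = ((-2 + √3*√1/3) - 150)*(1/16) = ((-2 + (⅓)*√3*1) - 150)*(1/16) = ((-2 + √3/3) - 150)*(1/16) = (-152 + √3/3)*(1/16) = -19/2 + √3/48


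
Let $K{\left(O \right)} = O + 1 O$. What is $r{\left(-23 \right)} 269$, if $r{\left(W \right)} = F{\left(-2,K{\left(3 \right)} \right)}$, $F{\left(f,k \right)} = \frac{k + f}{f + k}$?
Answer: $269$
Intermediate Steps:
$K{\left(O \right)} = 2 O$ ($K{\left(O \right)} = O + O = 2 O$)
$F{\left(f,k \right)} = 1$ ($F{\left(f,k \right)} = \frac{f + k}{f + k} = 1$)
$r{\left(W \right)} = 1$
$r{\left(-23 \right)} 269 = 1 \cdot 269 = 269$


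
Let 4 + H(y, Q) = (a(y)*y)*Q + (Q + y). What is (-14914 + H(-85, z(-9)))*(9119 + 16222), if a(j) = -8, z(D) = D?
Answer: -535506012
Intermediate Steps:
H(y, Q) = -4 + Q + y - 8*Q*y (H(y, Q) = -4 + ((-8*y)*Q + (Q + y)) = -4 + (-8*Q*y + (Q + y)) = -4 + (Q + y - 8*Q*y) = -4 + Q + y - 8*Q*y)
(-14914 + H(-85, z(-9)))*(9119 + 16222) = (-14914 + (-4 - 9 - 85 - 8*(-9)*(-85)))*(9119 + 16222) = (-14914 + (-4 - 9 - 85 - 6120))*25341 = (-14914 - 6218)*25341 = -21132*25341 = -535506012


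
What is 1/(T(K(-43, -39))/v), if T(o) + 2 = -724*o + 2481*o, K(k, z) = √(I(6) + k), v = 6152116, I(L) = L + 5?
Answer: -3076058/24696393 - 10809267812*I*√2/24696393 ≈ -0.12455 - 618.98*I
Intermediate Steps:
I(L) = 5 + L
K(k, z) = √(11 + k) (K(k, z) = √((5 + 6) + k) = √(11 + k))
T(o) = -2 + 1757*o (T(o) = -2 + (-724*o + 2481*o) = -2 + 1757*o)
1/(T(K(-43, -39))/v) = 1/((-2 + 1757*√(11 - 43))/6152116) = 1/((-2 + 1757*√(-32))*(1/6152116)) = 1/((-2 + 1757*(4*I*√2))*(1/6152116)) = 1/((-2 + 7028*I*√2)*(1/6152116)) = 1/(-1/3076058 + 1757*I*√2/1538029)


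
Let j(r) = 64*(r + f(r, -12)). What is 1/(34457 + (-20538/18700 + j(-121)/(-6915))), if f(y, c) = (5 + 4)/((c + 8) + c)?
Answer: 12931050/445565536423 ≈ 2.9022e-5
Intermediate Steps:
f(y, c) = 9/(8 + 2*c) (f(y, c) = 9/((8 + c) + c) = 9/(8 + 2*c))
j(r) = -36 + 64*r (j(r) = 64*(r + 9/(2*(4 - 12))) = 64*(r + (9/2)/(-8)) = 64*(r + (9/2)*(-⅛)) = 64*(r - 9/16) = 64*(-9/16 + r) = -36 + 64*r)
1/(34457 + (-20538/18700 + j(-121)/(-6915))) = 1/(34457 + (-20538/18700 + (-36 + 64*(-121))/(-6915))) = 1/(34457 + (-20538*1/18700 + (-36 - 7744)*(-1/6915))) = 1/(34457 + (-10269/9350 - 7780*(-1/6915))) = 1/(34457 + (-10269/9350 + 1556/1383)) = 1/(34457 + 346573/12931050) = 1/(445565536423/12931050) = 12931050/445565536423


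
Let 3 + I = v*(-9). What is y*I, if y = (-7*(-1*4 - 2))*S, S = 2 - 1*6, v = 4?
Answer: 6552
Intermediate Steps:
S = -4 (S = 2 - 6 = -4)
I = -39 (I = -3 + 4*(-9) = -3 - 36 = -39)
y = -168 (y = -7*(-1*4 - 2)*(-4) = -7*(-4 - 2)*(-4) = -7*(-6)*(-4) = 42*(-4) = -168)
y*I = -168*(-39) = 6552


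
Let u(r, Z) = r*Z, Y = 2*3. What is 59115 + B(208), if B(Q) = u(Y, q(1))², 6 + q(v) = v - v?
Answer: 60411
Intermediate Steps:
Y = 6
q(v) = -6 (q(v) = -6 + (v - v) = -6 + 0 = -6)
u(r, Z) = Z*r
B(Q) = 1296 (B(Q) = (-6*6)² = (-36)² = 1296)
59115 + B(208) = 59115 + 1296 = 60411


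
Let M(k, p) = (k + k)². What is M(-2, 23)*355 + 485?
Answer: 6165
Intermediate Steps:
M(k, p) = 4*k² (M(k, p) = (2*k)² = 4*k²)
M(-2, 23)*355 + 485 = (4*(-2)²)*355 + 485 = (4*4)*355 + 485 = 16*355 + 485 = 5680 + 485 = 6165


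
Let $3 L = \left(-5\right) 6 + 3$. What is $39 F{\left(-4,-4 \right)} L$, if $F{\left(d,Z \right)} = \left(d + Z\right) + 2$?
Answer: $2106$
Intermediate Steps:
$F{\left(d,Z \right)} = 2 + Z + d$ ($F{\left(d,Z \right)} = \left(Z + d\right) + 2 = 2 + Z + d$)
$L = -9$ ($L = \frac{\left(-5\right) 6 + 3}{3} = \frac{-30 + 3}{3} = \frac{1}{3} \left(-27\right) = -9$)
$39 F{\left(-4,-4 \right)} L = 39 \left(2 - 4 - 4\right) \left(-9\right) = 39 \left(-6\right) \left(-9\right) = \left(-234\right) \left(-9\right) = 2106$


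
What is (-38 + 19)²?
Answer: 361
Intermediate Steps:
(-38 + 19)² = (-19)² = 361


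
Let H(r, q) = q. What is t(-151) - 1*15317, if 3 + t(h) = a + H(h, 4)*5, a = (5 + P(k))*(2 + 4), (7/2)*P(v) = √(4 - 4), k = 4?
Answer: -15270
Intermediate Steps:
P(v) = 0 (P(v) = 2*√(4 - 4)/7 = 2*√0/7 = (2/7)*0 = 0)
a = 30 (a = (5 + 0)*(2 + 4) = 5*6 = 30)
t(h) = 47 (t(h) = -3 + (30 + 4*5) = -3 + (30 + 20) = -3 + 50 = 47)
t(-151) - 1*15317 = 47 - 1*15317 = 47 - 15317 = -15270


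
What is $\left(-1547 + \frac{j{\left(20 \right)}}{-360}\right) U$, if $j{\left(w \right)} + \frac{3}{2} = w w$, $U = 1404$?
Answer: $- \frac{43470843}{20} \approx -2.1735 \cdot 10^{6}$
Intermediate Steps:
$j{\left(w \right)} = - \frac{3}{2} + w^{2}$ ($j{\left(w \right)} = - \frac{3}{2} + w w = - \frac{3}{2} + w^{2}$)
$\left(-1547 + \frac{j{\left(20 \right)}}{-360}\right) U = \left(-1547 + \frac{- \frac{3}{2} + 20^{2}}{-360}\right) 1404 = \left(-1547 + \left(- \frac{3}{2} + 400\right) \left(- \frac{1}{360}\right)\right) 1404 = \left(-1547 + \frac{797}{2} \left(- \frac{1}{360}\right)\right) 1404 = \left(-1547 - \frac{797}{720}\right) 1404 = \left(- \frac{1114637}{720}\right) 1404 = - \frac{43470843}{20}$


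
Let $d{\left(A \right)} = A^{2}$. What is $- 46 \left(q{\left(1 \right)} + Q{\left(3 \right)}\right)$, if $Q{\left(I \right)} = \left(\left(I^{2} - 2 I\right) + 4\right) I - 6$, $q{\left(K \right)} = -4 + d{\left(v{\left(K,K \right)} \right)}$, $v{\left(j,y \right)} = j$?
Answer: $-552$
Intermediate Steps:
$q{\left(K \right)} = -4 + K^{2}$
$Q{\left(I \right)} = -6 + I \left(4 + I^{2} - 2 I\right)$ ($Q{\left(I \right)} = \left(4 + I^{2} - 2 I\right) I - 6 = I \left(4 + I^{2} - 2 I\right) - 6 = -6 + I \left(4 + I^{2} - 2 I\right)$)
$- 46 \left(q{\left(1 \right)} + Q{\left(3 \right)}\right) = - 46 \left(\left(-4 + 1^{2}\right) + \left(-6 + 3^{3} - 2 \cdot 3^{2} + 4 \cdot 3\right)\right) = - 46 \left(\left(-4 + 1\right) + \left(-6 + 27 - 18 + 12\right)\right) = - 46 \left(-3 + \left(-6 + 27 - 18 + 12\right)\right) = - 46 \left(-3 + 15\right) = \left(-46\right) 12 = -552$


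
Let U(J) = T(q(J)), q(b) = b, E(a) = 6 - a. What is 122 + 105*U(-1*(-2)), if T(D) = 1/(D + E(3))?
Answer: 143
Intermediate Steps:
T(D) = 1/(3 + D) (T(D) = 1/(D + (6 - 1*3)) = 1/(D + (6 - 3)) = 1/(D + 3) = 1/(3 + D))
U(J) = 1/(3 + J)
122 + 105*U(-1*(-2)) = 122 + 105/(3 - 1*(-2)) = 122 + 105/(3 + 2) = 122 + 105/5 = 122 + 105*(⅕) = 122 + 21 = 143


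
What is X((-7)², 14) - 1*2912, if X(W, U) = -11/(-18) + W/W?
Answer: -52387/18 ≈ -2910.4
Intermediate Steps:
X(W, U) = 29/18 (X(W, U) = -11*(-1/18) + 1 = 11/18 + 1 = 29/18)
X((-7)², 14) - 1*2912 = 29/18 - 1*2912 = 29/18 - 2912 = -52387/18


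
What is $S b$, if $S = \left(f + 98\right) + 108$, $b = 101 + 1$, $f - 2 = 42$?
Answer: $25500$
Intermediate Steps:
$f = 44$ ($f = 2 + 42 = 44$)
$b = 102$
$S = 250$ ($S = \left(44 + 98\right) + 108 = 142 + 108 = 250$)
$S b = 250 \cdot 102 = 25500$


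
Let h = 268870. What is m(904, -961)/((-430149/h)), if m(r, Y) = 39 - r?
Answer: 232572550/430149 ≈ 540.68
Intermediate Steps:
m(904, -961)/((-430149/h)) = (39 - 1*904)/((-430149/268870)) = (39 - 904)/((-430149*1/268870)) = -865/(-430149/268870) = -865*(-268870/430149) = 232572550/430149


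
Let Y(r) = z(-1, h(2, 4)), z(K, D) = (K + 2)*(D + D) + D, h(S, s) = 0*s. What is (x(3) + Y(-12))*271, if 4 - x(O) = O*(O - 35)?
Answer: 27100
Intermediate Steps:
x(O) = 4 - O*(-35 + O) (x(O) = 4 - O*(O - 35) = 4 - O*(-35 + O))
h(S, s) = 0
z(K, D) = D + 2*D*(2 + K) (z(K, D) = (2 + K)*(2*D) + D = 2*D*(2 + K) + D = D + 2*D*(2 + K))
Y(r) = 0 (Y(r) = 0*(5 + 2*(-1)) = 0*(5 - 2) = 0*3 = 0)
(x(3) + Y(-12))*271 = ((4 - 1*3² + 35*3) + 0)*271 = ((4 - 1*9 + 105) + 0)*271 = ((4 - 9 + 105) + 0)*271 = (100 + 0)*271 = 100*271 = 27100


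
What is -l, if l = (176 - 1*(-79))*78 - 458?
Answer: -19432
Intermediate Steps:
l = 19432 (l = (176 + 79)*78 - 458 = 255*78 - 458 = 19890 - 458 = 19432)
-l = -1*19432 = -19432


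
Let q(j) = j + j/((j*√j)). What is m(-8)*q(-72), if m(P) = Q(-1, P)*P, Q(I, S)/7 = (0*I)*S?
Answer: 0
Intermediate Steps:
Q(I, S) = 0 (Q(I, S) = 7*((0*I)*S) = 7*(0*S) = 7*0 = 0)
m(P) = 0 (m(P) = 0*P = 0)
q(j) = j + j^(-½) (q(j) = j + j/(j^(3/2)) = j + j/j^(3/2) = j + j^(-½))
m(-8)*q(-72) = 0*(-72 + (-72)^(-½)) = 0*(-72 - I*√2/12) = 0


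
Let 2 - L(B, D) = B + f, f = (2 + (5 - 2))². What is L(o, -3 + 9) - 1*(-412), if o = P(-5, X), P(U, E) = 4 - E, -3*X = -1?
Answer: 1156/3 ≈ 385.33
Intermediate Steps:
X = ⅓ (X = -⅓*(-1) = ⅓ ≈ 0.33333)
o = 11/3 (o = 4 - 1*⅓ = 4 - ⅓ = 11/3 ≈ 3.6667)
f = 25 (f = (2 + 3)² = 5² = 25)
L(B, D) = -23 - B (L(B, D) = 2 - (B + 25) = 2 - (25 + B) = 2 + (-25 - B) = -23 - B)
L(o, -3 + 9) - 1*(-412) = (-23 - 1*11/3) - 1*(-412) = (-23 - 11/3) + 412 = -80/3 + 412 = 1156/3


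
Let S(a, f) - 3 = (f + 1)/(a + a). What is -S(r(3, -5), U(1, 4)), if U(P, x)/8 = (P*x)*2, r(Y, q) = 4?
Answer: -89/8 ≈ -11.125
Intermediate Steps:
U(P, x) = 16*P*x (U(P, x) = 8*((P*x)*2) = 8*(2*P*x) = 16*P*x)
S(a, f) = 3 + (1 + f)/(2*a) (S(a, f) = 3 + (f + 1)/(a + a) = 3 + (1 + f)/((2*a)) = 3 + (1 + f)*(1/(2*a)) = 3 + (1 + f)/(2*a))
-S(r(3, -5), U(1, 4)) = -(1 + 16*1*4 + 6*4)/(2*4) = -(1 + 64 + 24)/(2*4) = -89/(2*4) = -1*89/8 = -89/8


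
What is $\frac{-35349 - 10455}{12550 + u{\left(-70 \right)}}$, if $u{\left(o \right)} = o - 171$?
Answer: $- \frac{1388}{373} \approx -3.7212$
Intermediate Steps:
$u{\left(o \right)} = -171 + o$
$\frac{-35349 - 10455}{12550 + u{\left(-70 \right)}} = \frac{-35349 - 10455}{12550 - 241} = - \frac{45804}{12550 - 241} = - \frac{45804}{12309} = \left(-45804\right) \frac{1}{12309} = - \frac{1388}{373}$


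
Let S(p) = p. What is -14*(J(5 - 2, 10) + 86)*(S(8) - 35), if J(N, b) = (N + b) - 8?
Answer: 34398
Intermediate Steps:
J(N, b) = -8 + N + b
-14*(J(5 - 2, 10) + 86)*(S(8) - 35) = -14*((-8 + (5 - 2) + 10) + 86)*(8 - 35) = -14*((-8 + 3 + 10) + 86)*(-27) = -14*(5 + 86)*(-27) = -1274*(-27) = -14*(-2457) = 34398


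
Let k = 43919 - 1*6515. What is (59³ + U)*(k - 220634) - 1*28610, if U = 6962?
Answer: -38907270040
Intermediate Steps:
k = 37404 (k = 43919 - 6515 = 37404)
(59³ + U)*(k - 220634) - 1*28610 = (59³ + 6962)*(37404 - 220634) - 1*28610 = (205379 + 6962)*(-183230) - 28610 = 212341*(-183230) - 28610 = -38907241430 - 28610 = -38907270040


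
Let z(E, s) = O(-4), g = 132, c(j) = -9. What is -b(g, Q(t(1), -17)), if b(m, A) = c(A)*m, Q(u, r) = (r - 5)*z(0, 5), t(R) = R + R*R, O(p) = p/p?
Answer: 1188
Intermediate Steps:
O(p) = 1
t(R) = R + R²
z(E, s) = 1
Q(u, r) = -5 + r (Q(u, r) = (r - 5)*1 = (-5 + r)*1 = -5 + r)
b(m, A) = -9*m
-b(g, Q(t(1), -17)) = -(-9)*132 = -1*(-1188) = 1188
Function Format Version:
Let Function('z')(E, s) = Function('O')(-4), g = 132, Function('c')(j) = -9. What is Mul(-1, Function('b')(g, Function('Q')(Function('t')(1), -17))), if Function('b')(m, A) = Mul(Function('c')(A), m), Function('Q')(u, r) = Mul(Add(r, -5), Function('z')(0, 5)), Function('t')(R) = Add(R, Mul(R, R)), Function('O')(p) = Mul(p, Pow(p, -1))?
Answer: 1188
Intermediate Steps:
Function('O')(p) = 1
Function('t')(R) = Add(R, Pow(R, 2))
Function('z')(E, s) = 1
Function('Q')(u, r) = Add(-5, r) (Function('Q')(u, r) = Mul(Add(r, -5), 1) = Mul(Add(-5, r), 1) = Add(-5, r))
Function('b')(m, A) = Mul(-9, m)
Mul(-1, Function('b')(g, Function('Q')(Function('t')(1), -17))) = Mul(-1, Mul(-9, 132)) = Mul(-1, -1188) = 1188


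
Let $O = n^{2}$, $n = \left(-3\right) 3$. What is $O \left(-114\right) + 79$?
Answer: $-9155$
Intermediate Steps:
$n = -9$
$O = 81$ ($O = \left(-9\right)^{2} = 81$)
$O \left(-114\right) + 79 = 81 \left(-114\right) + 79 = -9234 + 79 = -9155$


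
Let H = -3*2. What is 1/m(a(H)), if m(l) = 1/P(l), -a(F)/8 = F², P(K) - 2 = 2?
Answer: 4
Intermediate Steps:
H = -6
P(K) = 4 (P(K) = 2 + 2 = 4)
a(F) = -8*F²
m(l) = ¼ (m(l) = 1/4 = ¼)
1/m(a(H)) = 1/(¼) = 4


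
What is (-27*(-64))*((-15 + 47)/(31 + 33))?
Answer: 864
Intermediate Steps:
(-27*(-64))*((-15 + 47)/(31 + 33)) = 1728*(32/64) = 1728*(32*(1/64)) = 1728*(1/2) = 864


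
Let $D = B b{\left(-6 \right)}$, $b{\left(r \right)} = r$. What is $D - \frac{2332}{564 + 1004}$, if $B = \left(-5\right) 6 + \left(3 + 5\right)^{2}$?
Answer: $- \frac{80551}{392} \approx -205.49$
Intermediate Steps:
$B = 34$ ($B = -30 + 8^{2} = -30 + 64 = 34$)
$D = -204$ ($D = 34 \left(-6\right) = -204$)
$D - \frac{2332}{564 + 1004} = -204 - \frac{2332}{564 + 1004} = -204 - \frac{2332}{1568} = -204 - 2332 \cdot \frac{1}{1568} = -204 - \frac{583}{392} = - \frac{80551}{392}$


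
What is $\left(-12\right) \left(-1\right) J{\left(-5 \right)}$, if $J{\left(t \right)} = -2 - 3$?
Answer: $-60$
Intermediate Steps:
$J{\left(t \right)} = -5$
$\left(-12\right) \left(-1\right) J{\left(-5 \right)} = \left(-12\right) \left(-1\right) \left(-5\right) = 12 \left(-5\right) = -60$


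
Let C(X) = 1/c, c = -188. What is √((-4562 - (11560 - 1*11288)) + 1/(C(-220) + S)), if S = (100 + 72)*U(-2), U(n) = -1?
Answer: I*√561647864878/10779 ≈ 69.527*I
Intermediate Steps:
C(X) = -1/188 (C(X) = 1/(-188) = -1/188)
S = -172 (S = (100 + 72)*(-1) = 172*(-1) = -172)
√((-4562 - (11560 - 1*11288)) + 1/(C(-220) + S)) = √((-4562 - (11560 - 1*11288)) + 1/(-1/188 - 172)) = √((-4562 - (11560 - 11288)) + 1/(-32337/188)) = √((-4562 - 1*272) - 188/32337) = √((-4562 - 272) - 188/32337) = √(-4834 - 188/32337) = √(-156317246/32337) = I*√561647864878/10779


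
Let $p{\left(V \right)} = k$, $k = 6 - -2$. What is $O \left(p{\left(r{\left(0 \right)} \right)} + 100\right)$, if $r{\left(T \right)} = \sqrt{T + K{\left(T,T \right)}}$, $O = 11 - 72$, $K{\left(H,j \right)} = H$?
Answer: $-6588$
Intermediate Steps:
$O = -61$
$r{\left(T \right)} = \sqrt{2} \sqrt{T}$ ($r{\left(T \right)} = \sqrt{T + T} = \sqrt{2 T} = \sqrt{2} \sqrt{T}$)
$k = 8$ ($k = 6 + 2 = 8$)
$p{\left(V \right)} = 8$
$O \left(p{\left(r{\left(0 \right)} \right)} + 100\right) = - 61 \left(8 + 100\right) = \left(-61\right) 108 = -6588$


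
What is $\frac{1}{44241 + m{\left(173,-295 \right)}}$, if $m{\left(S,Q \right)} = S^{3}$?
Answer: $\frac{1}{5221958} \approx 1.915 \cdot 10^{-7}$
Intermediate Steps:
$\frac{1}{44241 + m{\left(173,-295 \right)}} = \frac{1}{44241 + 173^{3}} = \frac{1}{44241 + 5177717} = \frac{1}{5221958}$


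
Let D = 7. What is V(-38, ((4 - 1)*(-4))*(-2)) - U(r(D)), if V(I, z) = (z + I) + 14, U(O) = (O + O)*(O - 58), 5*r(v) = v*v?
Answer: 23618/25 ≈ 944.72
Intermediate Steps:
r(v) = v²/5 (r(v) = (v*v)/5 = v²/5)
U(O) = 2*O*(-58 + O) (U(O) = (2*O)*(-58 + O) = 2*O*(-58 + O))
V(I, z) = 14 + I + z (V(I, z) = (I + z) + 14 = 14 + I + z)
V(-38, ((4 - 1)*(-4))*(-2)) - U(r(D)) = (14 - 38 + ((4 - 1)*(-4))*(-2)) - 2*(⅕)*7²*(-58 + (⅕)*7²) = (14 - 38 + (3*(-4))*(-2)) - 2*(⅕)*49*(-58 + (⅕)*49) = (14 - 38 - 12*(-2)) - 2*49*(-58 + 49/5)/5 = (14 - 38 + 24) - 2*49*(-241)/(5*5) = 0 - 1*(-23618/25) = 0 + 23618/25 = 23618/25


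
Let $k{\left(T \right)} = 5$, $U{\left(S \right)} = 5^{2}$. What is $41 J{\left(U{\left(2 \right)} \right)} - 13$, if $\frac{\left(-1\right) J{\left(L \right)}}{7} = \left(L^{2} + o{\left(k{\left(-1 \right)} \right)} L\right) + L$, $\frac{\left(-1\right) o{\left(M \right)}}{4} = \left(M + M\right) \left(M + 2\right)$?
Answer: $1822437$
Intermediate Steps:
$U{\left(S \right)} = 25$
$o{\left(M \right)} = - 8 M \left(2 + M\right)$ ($o{\left(M \right)} = - 4 \left(M + M\right) \left(M + 2\right) = - 4 \cdot 2 M \left(2 + M\right) = - 8 M \left(2 + M\right)$)
$J{\left(L \right)} = - 7 L^{2} + 1953 L$ ($J{\left(L \right)} = - 7 \left(\left(L^{2} + \left(-8\right) 5 \left(2 + 5\right) L\right) + L\right) = - 7 \left(\left(L^{2} + \left(-8\right) 5 \cdot 7 L\right) + L\right) = - 7 \left(\left(L^{2} - 280 L\right) + L\right) = - 7 \left(L^{2} - 279 L\right) = - 7 L^{2} + 1953 L$)
$41 J{\left(U{\left(2 \right)} \right)} - 13 = 41 \cdot 7 \cdot 25 \left(279 - 25\right) - 13 = 41 \cdot 7 \cdot 25 \cdot 254 - 13 = 41 \cdot 44450 - 13 = 1822450 - 13 = 1822437$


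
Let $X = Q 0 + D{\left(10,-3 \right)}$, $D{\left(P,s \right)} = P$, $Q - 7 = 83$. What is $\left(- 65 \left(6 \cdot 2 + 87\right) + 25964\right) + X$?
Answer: $19539$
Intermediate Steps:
$Q = 90$ ($Q = 7 + 83 = 90$)
$X = 10$ ($X = 90 \cdot 0 + 10 = 0 + 10 = 10$)
$\left(- 65 \left(6 \cdot 2 + 87\right) + 25964\right) + X = \left(- 65 \left(6 \cdot 2 + 87\right) + 25964\right) + 10 = \left(- 65 \left(12 + 87\right) + 25964\right) + 10 = \left(\left(-65\right) 99 + 25964\right) + 10 = \left(-6435 + 25964\right) + 10 = 19529 + 10 = 19539$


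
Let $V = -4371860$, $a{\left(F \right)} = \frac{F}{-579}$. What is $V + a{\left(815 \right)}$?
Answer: $- \frac{2531307755}{579} \approx -4.3719 \cdot 10^{6}$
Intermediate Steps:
$a{\left(F \right)} = - \frac{F}{579}$ ($a{\left(F \right)} = F \left(- \frac{1}{579}\right) = - \frac{F}{579}$)
$V + a{\left(815 \right)} = -4371860 - \frac{815}{579} = - \frac{2531307755}{579}$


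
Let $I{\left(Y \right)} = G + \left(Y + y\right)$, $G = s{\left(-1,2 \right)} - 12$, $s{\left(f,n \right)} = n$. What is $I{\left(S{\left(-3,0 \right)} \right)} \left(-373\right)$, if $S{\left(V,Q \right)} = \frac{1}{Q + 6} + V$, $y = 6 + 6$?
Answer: $\frac{1865}{6} \approx 310.83$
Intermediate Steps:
$y = 12$
$G = -10$ ($G = 2 - 12 = -10$)
$S{\left(V,Q \right)} = V + \frac{1}{6 + Q}$ ($S{\left(V,Q \right)} = \frac{1}{6 + Q} + V = V + \frac{1}{6 + Q}$)
$I{\left(Y \right)} = 2 + Y$ ($I{\left(Y \right)} = -10 + \left(Y + 12\right) = -10 + \left(12 + Y\right) = 2 + Y$)
$I{\left(S{\left(-3,0 \right)} \right)} \left(-373\right) = \left(2 + \frac{1 + 6 \left(-3\right) + 0 \left(-3\right)}{6 + 0}\right) \left(-373\right) = \left(2 + \frac{1 - 18 + 0}{6}\right) \left(-373\right) = \left(2 + \frac{1}{6} \left(-17\right)\right) \left(-373\right) = \left(2 - \frac{17}{6}\right) \left(-373\right) = \left(- \frac{5}{6}\right) \left(-373\right) = \frac{1865}{6}$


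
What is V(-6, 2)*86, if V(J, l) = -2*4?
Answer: -688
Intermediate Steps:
V(J, l) = -8
V(-6, 2)*86 = -8*86 = -688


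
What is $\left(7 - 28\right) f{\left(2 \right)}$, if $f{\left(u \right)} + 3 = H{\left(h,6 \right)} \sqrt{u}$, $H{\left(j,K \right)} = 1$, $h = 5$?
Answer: $63 - 21 \sqrt{2} \approx 33.302$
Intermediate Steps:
$f{\left(u \right)} = -3 + \sqrt{u}$ ($f{\left(u \right)} = -3 + 1 \sqrt{u} = -3 + \sqrt{u}$)
$\left(7 - 28\right) f{\left(2 \right)} = \left(7 - 28\right) \left(-3 + \sqrt{2}\right) = - 21 \left(-3 + \sqrt{2}\right) = 63 - 21 \sqrt{2}$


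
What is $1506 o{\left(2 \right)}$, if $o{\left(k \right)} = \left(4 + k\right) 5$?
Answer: $45180$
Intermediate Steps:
$o{\left(k \right)} = 20 + 5 k$
$1506 o{\left(2 \right)} = 1506 \left(20 + 5 \cdot 2\right) = 1506 \left(20 + 10\right) = 1506 \cdot 30 = 45180$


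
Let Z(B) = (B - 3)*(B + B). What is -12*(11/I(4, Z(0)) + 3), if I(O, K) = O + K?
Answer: -69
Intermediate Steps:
Z(B) = 2*B*(-3 + B) (Z(B) = (-3 + B)*(2*B) = 2*B*(-3 + B))
I(O, K) = K + O
-12*(11/I(4, Z(0)) + 3) = -12*(11/(2*0*(-3 + 0) + 4) + 3) = -12*(11/(2*0*(-3) + 4) + 3) = -12*(11/(0 + 4) + 3) = -12*(11/4 + 3) = -12*23/4 = -69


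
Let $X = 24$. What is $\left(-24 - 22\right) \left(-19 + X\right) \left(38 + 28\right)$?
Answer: $-15180$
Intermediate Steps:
$\left(-24 - 22\right) \left(-19 + X\right) \left(38 + 28\right) = \left(-24 - 22\right) \left(-19 + 24\right) \left(38 + 28\right) = \left(-46\right) 5 \cdot 66 = \left(-230\right) 66 = -15180$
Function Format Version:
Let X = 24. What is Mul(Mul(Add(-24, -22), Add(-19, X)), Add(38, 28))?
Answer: -15180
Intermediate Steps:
Mul(Mul(Add(-24, -22), Add(-19, X)), Add(38, 28)) = Mul(Mul(Add(-24, -22), Add(-19, 24)), Add(38, 28)) = Mul(Mul(-46, 5), 66) = Mul(-230, 66) = -15180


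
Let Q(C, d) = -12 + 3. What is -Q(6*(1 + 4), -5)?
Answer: 9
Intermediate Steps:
Q(C, d) = -9
-Q(6*(1 + 4), -5) = -1*(-9) = 9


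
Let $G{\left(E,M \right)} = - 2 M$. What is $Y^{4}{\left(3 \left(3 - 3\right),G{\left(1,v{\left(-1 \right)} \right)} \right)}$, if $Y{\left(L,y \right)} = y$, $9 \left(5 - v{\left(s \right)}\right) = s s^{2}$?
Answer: $\frac{71639296}{6561} \approx 10919.0$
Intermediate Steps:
$v{\left(s \right)} = 5 - \frac{s^{3}}{9}$ ($v{\left(s \right)} = 5 - \frac{s s^{2}}{9} = 5 - \frac{s^{3}}{9}$)
$Y^{4}{\left(3 \left(3 - 3\right),G{\left(1,v{\left(-1 \right)} \right)} \right)} = \left(- 2 \left(5 - \frac{\left(-1\right)^{3}}{9}\right)\right)^{4} = \left(- 2 \left(5 - - \frac{1}{9}\right)\right)^{4} = \left(- 2 \left(5 + \frac{1}{9}\right)\right)^{4} = \left(\left(-2\right) \frac{46}{9}\right)^{4} = \left(- \frac{92}{9}\right)^{4} = \frac{71639296}{6561}$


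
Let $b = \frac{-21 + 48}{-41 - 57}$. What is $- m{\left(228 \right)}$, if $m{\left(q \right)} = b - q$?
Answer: $\frac{22371}{98} \approx 228.28$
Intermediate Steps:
$b = - \frac{27}{98}$ ($b = \frac{27}{-98} = 27 \left(- \frac{1}{98}\right) = - \frac{27}{98} \approx -0.27551$)
$m{\left(q \right)} = - \frac{27}{98} - q$
$- m{\left(228 \right)} = - (- \frac{27}{98} - 228) = \left(-1\right) \left(- \frac{22371}{98}\right) = \frac{22371}{98}$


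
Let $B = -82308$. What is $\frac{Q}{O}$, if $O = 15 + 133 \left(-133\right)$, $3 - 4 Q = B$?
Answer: $- \frac{82311}{70696} \approx -1.1643$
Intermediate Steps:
$Q = \frac{82311}{4}$ ($Q = \frac{3}{4} - -20577 = \frac{3}{4} + 20577 = \frac{82311}{4} \approx 20578.0$)
$O = -17674$ ($O = 15 - 17689 = -17674$)
$\frac{Q}{O} = \frac{82311}{4 \left(-17674\right)} = \frac{82311}{4} \left(- \frac{1}{17674}\right) = - \frac{82311}{70696}$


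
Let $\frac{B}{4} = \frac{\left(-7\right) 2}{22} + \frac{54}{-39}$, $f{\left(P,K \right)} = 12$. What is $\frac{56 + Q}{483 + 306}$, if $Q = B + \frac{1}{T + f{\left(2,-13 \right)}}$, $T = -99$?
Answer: $\frac{595981}{9815949} \approx 0.060716$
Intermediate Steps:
$B = - \frac{1156}{143}$ ($B = 4 \left(\frac{\left(-7\right) 2}{22} + \frac{54}{-39}\right) = 4 \left(\left(-14\right) \frac{1}{22} + 54 \left(- \frac{1}{39}\right)\right) = 4 \left(- \frac{7}{11} - \frac{18}{13}\right) = 4 \left(- \frac{289}{143}\right) = - \frac{1156}{143} \approx -8.0839$)
$Q = - \frac{100715}{12441}$ ($Q = - \frac{1156}{143} + \frac{1}{-99 + 12} = - \frac{1156}{143} + \frac{1}{-87} = - \frac{1156}{143} - \frac{1}{87} = - \frac{100715}{12441} \approx -8.0954$)
$\frac{56 + Q}{483 + 306} = \frac{56 - \frac{100715}{12441}}{483 + 306} = \frac{595981}{12441 \cdot 789} = \frac{595981}{12441} \cdot \frac{1}{789} = \frac{595981}{9815949}$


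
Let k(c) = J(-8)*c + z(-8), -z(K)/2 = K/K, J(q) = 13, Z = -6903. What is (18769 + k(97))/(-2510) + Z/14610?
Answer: -10331187/1222370 ≈ -8.4518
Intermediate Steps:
z(K) = -2 (z(K) = -2*K/K = -2*1 = -2)
k(c) = -2 + 13*c (k(c) = 13*c - 2 = -2 + 13*c)
(18769 + k(97))/(-2510) + Z/14610 = (18769 + (-2 + 13*97))/(-2510) - 6903/14610 = (18769 + (-2 + 1261))*(-1/2510) - 6903*1/14610 = (18769 + 1259)*(-1/2510) - 2301/4870 = 20028*(-1/2510) - 2301/4870 = -10014/1255 - 2301/4870 = -10331187/1222370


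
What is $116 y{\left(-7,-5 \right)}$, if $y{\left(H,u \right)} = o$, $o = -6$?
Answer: $-696$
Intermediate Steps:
$y{\left(H,u \right)} = -6$
$116 y{\left(-7,-5 \right)} = 116 \left(-6\right) = -696$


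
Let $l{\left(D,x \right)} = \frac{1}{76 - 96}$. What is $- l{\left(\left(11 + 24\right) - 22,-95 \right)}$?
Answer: $\frac{1}{20} \approx 0.05$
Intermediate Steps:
$l{\left(D,x \right)} = - \frac{1}{20}$ ($l{\left(D,x \right)} = \frac{1}{-20} = - \frac{1}{20}$)
$- l{\left(\left(11 + 24\right) - 22,-95 \right)} = \left(-1\right) \left(- \frac{1}{20}\right) = \frac{1}{20}$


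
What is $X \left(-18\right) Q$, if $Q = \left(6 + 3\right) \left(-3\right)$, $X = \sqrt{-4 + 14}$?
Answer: $486 \sqrt{10} \approx 1536.9$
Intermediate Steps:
$X = \sqrt{10} \approx 3.1623$
$Q = -27$ ($Q = 9 \left(-3\right) = -27$)
$X \left(-18\right) Q = \sqrt{10} \left(-18\right) \left(-27\right) = - 18 \sqrt{10} \left(-27\right) = 486 \sqrt{10}$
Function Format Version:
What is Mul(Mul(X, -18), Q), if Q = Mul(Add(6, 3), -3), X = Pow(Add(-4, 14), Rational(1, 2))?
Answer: Mul(486, Pow(10, Rational(1, 2))) ≈ 1536.9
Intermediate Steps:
X = Pow(10, Rational(1, 2)) ≈ 3.1623
Q = -27 (Q = Mul(9, -3) = -27)
Mul(Mul(X, -18), Q) = Mul(Mul(Pow(10, Rational(1, 2)), -18), -27) = Mul(Mul(-18, Pow(10, Rational(1, 2))), -27) = Mul(486, Pow(10, Rational(1, 2)))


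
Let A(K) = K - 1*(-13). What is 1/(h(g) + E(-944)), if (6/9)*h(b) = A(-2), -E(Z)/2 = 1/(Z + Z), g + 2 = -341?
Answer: 944/15577 ≈ 0.060602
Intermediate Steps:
g = -343 (g = -2 - 341 = -343)
A(K) = 13 + K (A(K) = K + 13 = 13 + K)
E(Z) = -1/Z (E(Z) = -2/(Z + Z) = -2*1/(2*Z) = -1/Z)
h(b) = 33/2 (h(b) = 3*(13 - 2)/2 = (3/2)*11 = 33/2)
1/(h(g) + E(-944)) = 1/(33/2 - 1/(-944)) = 1/(33/2 - 1*(-1/944)) = 1/(33/2 + 1/944) = 1/(15577/944) = 944/15577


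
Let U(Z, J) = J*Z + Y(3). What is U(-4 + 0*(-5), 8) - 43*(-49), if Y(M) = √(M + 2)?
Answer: 2075 + √5 ≈ 2077.2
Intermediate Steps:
Y(M) = √(2 + M)
U(Z, J) = √5 + J*Z (U(Z, J) = J*Z + √(2 + 3) = J*Z + √5 = √5 + J*Z)
U(-4 + 0*(-5), 8) - 43*(-49) = (√5 + 8*(-4 + 0*(-5))) - 43*(-49) = (√5 + 8*(-4 + 0)) + 2107 = (√5 + 8*(-4)) + 2107 = (√5 - 32) + 2107 = (-32 + √5) + 2107 = 2075 + √5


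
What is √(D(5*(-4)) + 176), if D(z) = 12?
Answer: 2*√47 ≈ 13.711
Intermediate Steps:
√(D(5*(-4)) + 176) = √(12 + 176) = √188 = 2*√47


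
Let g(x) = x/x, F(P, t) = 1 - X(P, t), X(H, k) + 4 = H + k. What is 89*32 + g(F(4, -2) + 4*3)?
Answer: 2849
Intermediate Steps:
X(H, k) = -4 + H + k (X(H, k) = -4 + (H + k) = -4 + H + k)
F(P, t) = 5 - P - t (F(P, t) = 1 - (-4 + P + t) = 1 + (4 - P - t) = 5 - P - t)
g(x) = 1
89*32 + g(F(4, -2) + 4*3) = 89*32 + 1 = 2848 + 1 = 2849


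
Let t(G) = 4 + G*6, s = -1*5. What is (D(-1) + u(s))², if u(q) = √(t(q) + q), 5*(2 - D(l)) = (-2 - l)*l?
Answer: -694/25 + 18*I*√31/5 ≈ -27.76 + 20.044*I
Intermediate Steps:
D(l) = 2 - l*(-2 - l)/5 (D(l) = 2 - (-2 - l)*l/5 = 2 - l*(-2 - l)/5)
s = -5
t(G) = 4 + 6*G
u(q) = √(4 + 7*q) (u(q) = √((4 + 6*q) + q) = √(4 + 7*q))
(D(-1) + u(s))² = ((2 + (⅕)*(-1)² + (⅖)*(-1)) + √(4 + 7*(-5)))² = ((2 + (⅕)*1 - ⅖) + √(4 - 35))² = ((2 + ⅕ - ⅖) + √(-31))² = (9/5 + I*√31)²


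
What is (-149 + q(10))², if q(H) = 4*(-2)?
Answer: 24649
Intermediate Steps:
q(H) = -8
(-149 + q(10))² = (-149 - 8)² = (-157)² = 24649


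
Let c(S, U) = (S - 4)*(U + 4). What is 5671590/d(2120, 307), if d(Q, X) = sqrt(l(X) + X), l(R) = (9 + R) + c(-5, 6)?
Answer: 5671590*sqrt(533)/533 ≈ 2.4566e+5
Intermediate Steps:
c(S, U) = (-4 + S)*(4 + U)
l(R) = -81 + R (l(R) = (9 + R) + (-16 - 4*6 + 4*(-5) - 5*6) = (9 + R) + (-16 - 24 - 20 - 30) = (9 + R) - 90 = -81 + R)
d(Q, X) = sqrt(-81 + 2*X) (d(Q, X) = sqrt((-81 + X) + X) = sqrt(-81 + 2*X))
5671590/d(2120, 307) = 5671590/(sqrt(-81 + 2*307)) = 5671590/(sqrt(-81 + 614)) = 5671590/(sqrt(533)) = 5671590*(sqrt(533)/533) = 5671590*sqrt(533)/533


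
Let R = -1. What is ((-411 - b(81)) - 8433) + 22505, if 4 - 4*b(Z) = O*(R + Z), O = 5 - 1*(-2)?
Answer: 13800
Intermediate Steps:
O = 7 (O = 5 + 2 = 7)
b(Z) = 11/4 - 7*Z/4 (b(Z) = 1 - 7*(-1 + Z)/4 = 1 - (-7 + 7*Z)/4 = 1 + (7/4 - 7*Z/4) = 11/4 - 7*Z/4)
((-411 - b(81)) - 8433) + 22505 = ((-411 - (11/4 - 7/4*81)) - 8433) + 22505 = ((-411 - (11/4 - 567/4)) - 8433) + 22505 = ((-411 - 1*(-139)) - 8433) + 22505 = ((-411 + 139) - 8433) + 22505 = (-272 - 8433) + 22505 = -8705 + 22505 = 13800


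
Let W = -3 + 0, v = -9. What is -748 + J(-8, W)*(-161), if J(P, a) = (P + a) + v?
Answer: 2472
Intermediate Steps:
W = -3
J(P, a) = -9 + P + a (J(P, a) = (P + a) - 9 = -9 + P + a)
-748 + J(-8, W)*(-161) = -748 + (-9 - 8 - 3)*(-161) = -748 - 20*(-161) = -748 + 3220 = 2472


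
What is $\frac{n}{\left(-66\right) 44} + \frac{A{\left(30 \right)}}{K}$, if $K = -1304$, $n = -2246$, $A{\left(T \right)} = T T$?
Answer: $\frac{19699}{236676} \approx 0.083232$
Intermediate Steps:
$A{\left(T \right)} = T^{2}$
$\frac{n}{\left(-66\right) 44} + \frac{A{\left(30 \right)}}{K} = - \frac{2246}{\left(-66\right) 44} + \frac{30^{2}}{-1304} = - \frac{2246}{-2904} + 900 \left(- \frac{1}{1304}\right) = \left(-2246\right) \left(- \frac{1}{2904}\right) - \frac{225}{326} = \frac{1123}{1452} - \frac{225}{326} = \frac{19699}{236676}$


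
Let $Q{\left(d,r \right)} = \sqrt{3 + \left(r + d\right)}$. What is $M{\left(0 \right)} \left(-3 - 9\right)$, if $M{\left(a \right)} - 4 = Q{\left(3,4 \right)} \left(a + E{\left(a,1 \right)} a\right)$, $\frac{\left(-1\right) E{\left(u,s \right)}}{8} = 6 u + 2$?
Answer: $-48$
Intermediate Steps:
$E{\left(u,s \right)} = -16 - 48 u$ ($E{\left(u,s \right)} = - 8 \left(6 u + 2\right) = - 8 \left(2 + 6 u\right) = -16 - 48 u$)
$Q{\left(d,r \right)} = \sqrt{3 + d + r}$ ($Q{\left(d,r \right)} = \sqrt{3 + \left(d + r\right)} = \sqrt{3 + d + r}$)
$M{\left(a \right)} = 4 + \sqrt{10} \left(a + a \left(-16 - 48 a\right)\right)$ ($M{\left(a \right)} = 4 + \sqrt{3 + 3 + 4} \left(a + \left(-16 - 48 a\right) a\right) = 4 + \sqrt{10} \left(a + a \left(-16 - 48 a\right)\right)$)
$M{\left(0 \right)} \left(-3 - 9\right) = \left(4 - 48 \sqrt{10} \cdot 0^{2} - 0 \sqrt{10}\right) \left(-3 - 9\right) = \left(4 - 48 \sqrt{10} \cdot 0 + 0\right) \left(-3 - 9\right) = \left(4 + 0 + 0\right) \left(-12\right) = 4 \left(-12\right) = -48$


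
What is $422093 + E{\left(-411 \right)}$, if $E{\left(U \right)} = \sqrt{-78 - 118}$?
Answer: $422093 + 14 i \approx 4.2209 \cdot 10^{5} + 14.0 i$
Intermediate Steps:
$E{\left(U \right)} = 14 i$ ($E{\left(U \right)} = \sqrt{-196} = 14 i$)
$422093 + E{\left(-411 \right)} = 422093 + 14 i$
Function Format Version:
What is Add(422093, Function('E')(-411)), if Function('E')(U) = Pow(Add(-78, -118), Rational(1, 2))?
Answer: Add(422093, Mul(14, I)) ≈ Add(4.2209e+5, Mul(14.000, I))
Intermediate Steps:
Function('E')(U) = Mul(14, I) (Function('E')(U) = Pow(-196, Rational(1, 2)) = Mul(14, I))
Add(422093, Function('E')(-411)) = Add(422093, Mul(14, I))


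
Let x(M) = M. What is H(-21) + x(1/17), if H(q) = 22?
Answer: 375/17 ≈ 22.059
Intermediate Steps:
H(-21) + x(1/17) = 22 + 1/17 = 375/17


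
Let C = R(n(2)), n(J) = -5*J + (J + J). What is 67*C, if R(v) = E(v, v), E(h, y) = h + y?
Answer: -804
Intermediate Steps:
n(J) = -3*J (n(J) = -5*J + 2*J = -3*J)
R(v) = 2*v (R(v) = v + v = 2*v)
C = -12 (C = 2*(-3*2) = 2*(-6) = -12)
67*C = 67*(-12) = -804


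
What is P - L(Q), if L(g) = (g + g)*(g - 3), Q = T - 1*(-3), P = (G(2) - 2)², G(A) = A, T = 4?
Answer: -56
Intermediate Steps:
P = 0 (P = (2 - 2)² = 0² = 0)
Q = 7 (Q = 4 - 1*(-3) = 4 + 3 = 7)
L(g) = 2*g*(-3 + g) (L(g) = (2*g)*(-3 + g) = 2*g*(-3 + g))
P - L(Q) = 0 - 2*7*(-3 + 7) = 0 - 2*7*4 = 0 - 1*56 = 0 - 56 = -56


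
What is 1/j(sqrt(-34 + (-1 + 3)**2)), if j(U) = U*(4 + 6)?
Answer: -I*sqrt(30)/300 ≈ -0.018257*I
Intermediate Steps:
j(U) = 10*U (j(U) = U*10 = 10*U)
1/j(sqrt(-34 + (-1 + 3)**2)) = 1/(10*sqrt(-34 + (-1 + 3)**2)) = 1/(10*sqrt(-34 + 2**2)) = 1/(10*sqrt(-34 + 4)) = 1/(10*sqrt(-30)) = 1/(10*(I*sqrt(30))) = 1/(10*I*sqrt(30)) = -I*sqrt(30)/300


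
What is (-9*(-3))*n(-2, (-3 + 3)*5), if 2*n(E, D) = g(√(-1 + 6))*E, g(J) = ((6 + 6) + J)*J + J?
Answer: -135 - 351*√5 ≈ -919.86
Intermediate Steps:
g(J) = J + J*(12 + J) (g(J) = (12 + J)*J + J = J*(12 + J) + J = J + J*(12 + J))
n(E, D) = E*√5*(13 + √5)/2 (n(E, D) = ((√(-1 + 6)*(13 + √(-1 + 6)))*E)/2 = ((√5*(13 + √5))*E)/2 = (E*√5*(13 + √5))/2 = E*√5*(13 + √5)/2)
(-9*(-3))*n(-2, (-3 + 3)*5) = (-9*(-3))*((½)*(-2)*(5 + 13*√5)) = 27*(-5 - 13*√5) = -135 - 351*√5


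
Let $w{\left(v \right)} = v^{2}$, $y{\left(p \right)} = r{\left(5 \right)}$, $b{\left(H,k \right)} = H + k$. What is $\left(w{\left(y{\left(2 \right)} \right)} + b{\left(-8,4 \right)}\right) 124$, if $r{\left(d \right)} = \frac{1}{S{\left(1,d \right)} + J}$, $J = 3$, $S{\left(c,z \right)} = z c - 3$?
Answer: $- \frac{12276}{25} \approx -491.04$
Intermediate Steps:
$S{\left(c,z \right)} = -3 + c z$ ($S{\left(c,z \right)} = c z - 3 = -3 + c z$)
$r{\left(d \right)} = \frac{1}{d}$ ($r{\left(d \right)} = \frac{1}{\left(-3 + 1 d\right) + 3} = \frac{1}{\left(-3 + d\right) + 3} = \frac{1}{d}$)
$y{\left(p \right)} = \frac{1}{5}$
$\left(w{\left(y{\left(2 \right)} \right)} + b{\left(-8,4 \right)}\right) 124 = \left(\left(\frac{1}{5}\right)^{2} + \left(-8 + 4\right)\right) 124 = \left(\frac{1}{25} - 4\right) 124 = \left(- \frac{99}{25}\right) 124 = - \frac{12276}{25}$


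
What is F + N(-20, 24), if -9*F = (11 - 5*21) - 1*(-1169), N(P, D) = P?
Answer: -1255/9 ≈ -139.44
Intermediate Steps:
F = -1075/9 (F = -((11 - 5*21) - 1*(-1169))/9 = -((11 - 105) + 1169)/9 = -(-94 + 1169)/9 = -1/9*1075 = -1075/9 ≈ -119.44)
F + N(-20, 24) = -1075/9 - 20 = -1255/9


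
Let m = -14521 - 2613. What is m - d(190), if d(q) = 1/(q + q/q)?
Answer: -3272595/191 ≈ -17134.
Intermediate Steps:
d(q) = 1/(1 + q) (d(q) = 1/(q + 1) = 1/(1 + q))
m = -17134
m - d(190) = -17134 - 1/(1 + 190) = -17134 - 1/191 = -3272595/191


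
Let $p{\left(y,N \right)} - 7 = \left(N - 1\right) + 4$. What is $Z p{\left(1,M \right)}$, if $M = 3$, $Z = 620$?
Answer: $8060$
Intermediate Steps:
$p{\left(y,N \right)} = 10 + N$ ($p{\left(y,N \right)} = 7 + \left(\left(N - 1\right) + 4\right) = 7 + \left(\left(-1 + N\right) + 4\right) = 7 + \left(3 + N\right) = 10 + N$)
$Z p{\left(1,M \right)} = 620 \left(10 + 3\right) = 620 \cdot 13 = 8060$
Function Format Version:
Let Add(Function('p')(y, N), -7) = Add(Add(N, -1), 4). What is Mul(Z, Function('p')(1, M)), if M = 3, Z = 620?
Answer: 8060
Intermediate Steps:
Function('p')(y, N) = Add(10, N) (Function('p')(y, N) = Add(7, Add(Add(N, -1), 4)) = Add(7, Add(Add(-1, N), 4)) = Add(7, Add(3, N)) = Add(10, N))
Mul(Z, Function('p')(1, M)) = Mul(620, Add(10, 3)) = Mul(620, 13) = 8060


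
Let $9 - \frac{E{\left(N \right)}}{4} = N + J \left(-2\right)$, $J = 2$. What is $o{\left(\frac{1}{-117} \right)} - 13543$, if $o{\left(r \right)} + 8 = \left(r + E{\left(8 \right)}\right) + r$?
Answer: $- \frac{1583129}{117} \approx -13531.0$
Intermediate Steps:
$E{\left(N \right)} = 52 - 4 N$ ($E{\left(N \right)} = 36 - 4 \left(N + 2 \left(-2\right)\right) = 36 - 4 \left(N - 4\right) = 36 - 4 \left(-4 + N\right) = 36 - \left(-16 + 4 N\right) = 52 - 4 N$)
$o{\left(r \right)} = 12 + 2 r$ ($o{\left(r \right)} = -8 + \left(\left(r + \left(52 - 32\right)\right) + r\right) = -8 + \left(\left(r + 20\right) + r\right) = -8 + \left(\left(20 + r\right) + r\right) = -8 + \left(20 + 2 r\right) = 12 + 2 r$)
$o{\left(\frac{1}{-117} \right)} - 13543 = \left(12 + \frac{2}{-117}\right) - 13543 = \left(12 + 2 \left(- \frac{1}{117}\right)\right) - 13543 = \left(12 - \frac{2}{117}\right) - 13543 = \frac{1402}{117} - 13543 = - \frac{1583129}{117}$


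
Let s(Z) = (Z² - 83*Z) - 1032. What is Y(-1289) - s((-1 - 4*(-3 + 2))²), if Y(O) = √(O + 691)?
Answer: 1698 + I*√598 ≈ 1698.0 + 24.454*I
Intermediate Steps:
Y(O) = √(691 + O)
s(Z) = -1032 + Z² - 83*Z
Y(-1289) - s((-1 - 4*(-3 + 2))²) = √(691 - 1289) - (-1032 + ((-1 - 4*(-3 + 2))²)² - 83*(-1 - 4*(-3 + 2))²) = √(-598) - (-1032 + ((-1 - 4*(-1))²)² - 83*(-1 - 4*(-1))²) = I*√598 - (-1032 + ((-1 + 4)²)² - 83*(-1 + 4)²) = I*√598 - (-1032 + (3²)² - 83*3²) = I*√598 - (-1032 + 9² - 83*9) = I*√598 - (-1032 + 81 - 747) = I*√598 - 1*(-1698) = I*√598 + 1698 = 1698 + I*√598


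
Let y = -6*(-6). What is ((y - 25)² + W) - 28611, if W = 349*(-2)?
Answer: -29188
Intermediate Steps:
W = -698
y = 36
((y - 25)² + W) - 28611 = ((36 - 25)² - 698) - 28611 = (11² - 698) - 28611 = (121 - 698) - 28611 = -577 - 28611 = -29188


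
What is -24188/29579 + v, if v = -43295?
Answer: -1280646993/29579 ≈ -43296.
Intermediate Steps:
-24188/29579 + v = -24188/29579 - 43295 = -1280646993/29579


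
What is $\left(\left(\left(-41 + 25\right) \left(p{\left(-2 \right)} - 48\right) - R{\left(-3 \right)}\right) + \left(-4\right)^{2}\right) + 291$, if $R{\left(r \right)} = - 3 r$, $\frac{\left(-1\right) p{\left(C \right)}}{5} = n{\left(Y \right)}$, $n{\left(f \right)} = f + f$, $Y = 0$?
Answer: $1066$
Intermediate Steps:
$n{\left(f \right)} = 2 f$
$p{\left(C \right)} = 0$ ($p{\left(C \right)} = - 5 \cdot 2 \cdot 0 = \left(-5\right) 0 = 0$)
$\left(\left(\left(-41 + 25\right) \left(p{\left(-2 \right)} - 48\right) - R{\left(-3 \right)}\right) + \left(-4\right)^{2}\right) + 291 = \left(\left(\left(-41 + 25\right) \left(0 - 48\right) - \left(-3\right) \left(-3\right)\right) + \left(-4\right)^{2}\right) + 291 = \left(\left(\left(-16\right) \left(-48\right) - 9\right) + 16\right) + 291 = \left(\left(768 - 9\right) + 16\right) + 291 = \left(759 + 16\right) + 291 = 775 + 291 = 1066$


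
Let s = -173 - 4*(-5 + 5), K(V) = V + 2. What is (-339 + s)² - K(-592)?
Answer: 262734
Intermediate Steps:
K(V) = 2 + V
s = -173 (s = -173 - 4*0 = -173 - 1*0 = -173 + 0 = -173)
(-339 + s)² - K(-592) = (-339 - 173)² - (2 - 592) = (-512)² - 1*(-590) = 262144 + 590 = 262734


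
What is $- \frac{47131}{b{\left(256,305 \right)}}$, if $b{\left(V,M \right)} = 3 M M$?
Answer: $- \frac{47131}{279075} \approx -0.16888$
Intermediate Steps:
$b{\left(V,M \right)} = 3 M^{2}$
$- \frac{47131}{b{\left(256,305 \right)}} = - \frac{47131}{3 \cdot 305^{2}} = - \frac{47131}{3 \cdot 93025} = - \frac{47131}{279075}$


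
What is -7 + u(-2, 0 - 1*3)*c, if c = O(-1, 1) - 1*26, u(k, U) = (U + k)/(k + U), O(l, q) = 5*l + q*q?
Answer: -37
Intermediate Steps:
O(l, q) = q**2 + 5*l (O(l, q) = 5*l + q**2 = q**2 + 5*l)
u(k, U) = 1 (u(k, U) = (U + k)/(U + k) = 1)
c = -30 (c = (1**2 + 5*(-1)) - 1*26 = (1 - 5) - 26 = -4 - 26 = -30)
-7 + u(-2, 0 - 1*3)*c = -7 + 1*(-30) = -7 - 30 = -37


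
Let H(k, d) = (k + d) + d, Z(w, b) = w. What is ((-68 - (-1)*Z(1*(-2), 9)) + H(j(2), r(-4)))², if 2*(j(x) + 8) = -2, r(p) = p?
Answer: 7569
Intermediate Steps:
j(x) = -9 (j(x) = -8 + (½)*(-2) = -8 - 1 = -9)
H(k, d) = k + 2*d (H(k, d) = (d + k) + d = k + 2*d)
((-68 - (-1)*Z(1*(-2), 9)) + H(j(2), r(-4)))² = ((-68 - (-1)*1*(-2)) + (-9 + 2*(-4)))² = ((-68 - (-1)*(-2)) + (-9 - 8))² = ((-68 - 1*2) - 17)² = ((-68 - 2) - 17)² = (-70 - 17)² = (-87)² = 7569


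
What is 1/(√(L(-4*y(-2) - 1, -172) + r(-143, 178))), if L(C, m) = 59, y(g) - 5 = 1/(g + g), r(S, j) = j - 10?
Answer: √227/227 ≈ 0.066372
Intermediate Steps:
r(S, j) = -10 + j
y(g) = 5 + 1/(2*g) (y(g) = 5 + 1/(g + g) = 5 + 1/(2*g))
1/(√(L(-4*y(-2) - 1, -172) + r(-143, 178))) = 1/(√(59 + (-10 + 178))) = 1/(√(59 + 168)) = 1/(√227) = √227/227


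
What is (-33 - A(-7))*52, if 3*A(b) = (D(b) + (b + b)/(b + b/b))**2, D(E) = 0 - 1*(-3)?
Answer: -59644/27 ≈ -2209.0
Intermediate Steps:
D(E) = 3 (D(E) = 0 + 3 = 3)
A(b) = (3 + 2*b/(1 + b))**2/3 (A(b) = (3 + (b + b)/(b + b/b))**2/3 = (3 + (2*b)/(b + 1))**2/3 = (3 + (2*b)/(1 + b))**2/3 = (3 + 2*b/(1 + b))**2/3)
(-33 - A(-7))*52 = (-33 - (3 + 5*(-7))**2/(3*(1 - 7)**2))*52 = (-33 - (3 - 35)**2/(3*(-6)**2))*52 = (-33 - (-32)**2/(3*36))*52 = (-33 - 1024/(3*36))*52 = (-33 - 1*256/27)*52 = (-33 - 256/27)*52 = -1147/27*52 = -59644/27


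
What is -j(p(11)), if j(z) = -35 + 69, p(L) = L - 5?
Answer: -34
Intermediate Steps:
p(L) = -5 + L
j(z) = 34
-j(p(11)) = -1*34 = -34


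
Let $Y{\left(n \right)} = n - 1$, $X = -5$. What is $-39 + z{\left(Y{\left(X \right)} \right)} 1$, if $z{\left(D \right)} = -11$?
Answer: $-50$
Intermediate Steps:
$Y{\left(n \right)} = -1 + n$
$-39 + z{\left(Y{\left(X \right)} \right)} 1 = -39 - 11 = -50$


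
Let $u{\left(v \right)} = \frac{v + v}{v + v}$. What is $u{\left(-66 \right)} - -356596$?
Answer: $356597$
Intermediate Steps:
$u{\left(v \right)} = 1$ ($u{\left(v \right)} = \frac{2 v}{2 v} = 2 v \frac{1}{2 v} = 1$)
$u{\left(-66 \right)} - -356596 = 1 - -356596 = 1 + 356596 = 356597$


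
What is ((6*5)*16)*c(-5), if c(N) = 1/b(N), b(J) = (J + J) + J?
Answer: -32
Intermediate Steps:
b(J) = 3*J (b(J) = 2*J + J = 3*J)
c(N) = 1/(3*N)
((6*5)*16)*c(-5) = ((6*5)*16)*((⅓)/(-5)) = (30*16)*((⅓)*(-⅕)) = 480*(-1/15) = -32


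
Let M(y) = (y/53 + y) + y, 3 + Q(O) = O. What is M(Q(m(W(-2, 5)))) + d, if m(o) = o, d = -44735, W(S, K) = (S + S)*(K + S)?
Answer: -2372560/53 ≈ -44765.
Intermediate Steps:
W(S, K) = 2*S*(K + S) (W(S, K) = (2*S)*(K + S) = 2*S*(K + S))
Q(O) = -3 + O
M(y) = 107*y/53 (M(y) = (y*(1/53) + y) + y = (y/53 + y) + y = 54*y/53 + y = 107*y/53)
M(Q(m(W(-2, 5)))) + d = 107*(-3 + 2*(-2)*(5 - 2))/53 - 44735 = 107*(-3 + 2*(-2)*3)/53 - 44735 = 107*(-3 - 12)/53 - 44735 = (107/53)*(-15) - 44735 = -1605/53 - 44735 = -2372560/53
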